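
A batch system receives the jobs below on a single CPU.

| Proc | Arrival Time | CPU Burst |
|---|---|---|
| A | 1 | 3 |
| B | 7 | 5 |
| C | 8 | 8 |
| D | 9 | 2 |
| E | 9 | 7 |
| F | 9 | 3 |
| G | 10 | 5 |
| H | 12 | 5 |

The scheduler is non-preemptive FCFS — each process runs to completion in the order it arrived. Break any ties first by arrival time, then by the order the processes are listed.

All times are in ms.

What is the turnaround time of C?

12

Timeline: | idle 0-1 | A 1-4 | idle 4-7 | B 7-12 | C 12-20 | D 20-22 | E 22-29 | F 29-32 | G 32-37 | H 37-42 |
Completion: A=4  B=12  C=20  D=22  E=29  F=32  G=37  H=42
Turnaround (C−A): A=3  B=5  C=12  D=13  E=20  F=23  G=27  H=30
Turnaround(C) = completion − arrival = 20 − 8 = 12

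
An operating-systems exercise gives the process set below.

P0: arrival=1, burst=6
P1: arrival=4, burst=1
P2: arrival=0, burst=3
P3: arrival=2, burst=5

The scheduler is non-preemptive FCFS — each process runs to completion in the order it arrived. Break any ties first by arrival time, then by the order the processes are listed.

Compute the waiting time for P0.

2

Gantt: | P2 0-3 | P0 3-9 | P3 9-14 | P1 14-15 |
Completion: P0=9  P1=15  P2=3  P3=14
Turnaround (C−A): P0=8  P1=11  P2=3  P3=12
Waiting(P0) = turnaround − burst = 8 − 6 = 2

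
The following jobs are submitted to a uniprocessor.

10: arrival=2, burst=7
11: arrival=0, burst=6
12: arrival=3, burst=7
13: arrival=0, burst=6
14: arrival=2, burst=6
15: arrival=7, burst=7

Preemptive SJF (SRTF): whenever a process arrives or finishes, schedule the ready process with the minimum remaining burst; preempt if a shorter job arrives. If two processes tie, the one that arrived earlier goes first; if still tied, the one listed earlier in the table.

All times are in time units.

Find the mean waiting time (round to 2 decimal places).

Gantt: | 11 0-6 | 13 6-12 | 14 12-18 | 10 18-25 | 12 25-32 | 15 32-39 |
Completion: 10=25  11=6  12=32  13=12  14=18  15=39
Waiting times: 10=16, 11=0, 12=22, 13=6, 14=10, 15=25
Average waiting = (16+0+22+6+10+25) / 6 = 79/6 = 13.17

13.17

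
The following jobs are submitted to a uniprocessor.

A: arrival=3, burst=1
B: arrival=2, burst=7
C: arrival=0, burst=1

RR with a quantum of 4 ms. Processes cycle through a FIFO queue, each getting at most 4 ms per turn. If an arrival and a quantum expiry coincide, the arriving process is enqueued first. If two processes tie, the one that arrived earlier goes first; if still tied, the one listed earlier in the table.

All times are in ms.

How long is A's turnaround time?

Schedule: | C 0-1 | idle 1-2 | B 2-6 | A 6-7 | B 7-10 |
Completion: A=7  B=10  C=1
Turnaround (C−A): A=4  B=8  C=1
Turnaround(A) = completion − arrival = 7 − 3 = 4

4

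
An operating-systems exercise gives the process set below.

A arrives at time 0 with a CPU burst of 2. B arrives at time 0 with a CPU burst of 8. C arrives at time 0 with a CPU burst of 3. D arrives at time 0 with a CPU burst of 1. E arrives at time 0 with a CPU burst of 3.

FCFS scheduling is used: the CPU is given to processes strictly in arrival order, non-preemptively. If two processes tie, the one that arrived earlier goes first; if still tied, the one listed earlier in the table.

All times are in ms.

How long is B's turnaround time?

10

Timeline: | A 0-2 | B 2-10 | C 10-13 | D 13-14 | E 14-17 |
Completion: A=2  B=10  C=13  D=14  E=17
Turnaround (C−A): A=2  B=10  C=13  D=14  E=17
Turnaround(B) = completion − arrival = 10 − 0 = 10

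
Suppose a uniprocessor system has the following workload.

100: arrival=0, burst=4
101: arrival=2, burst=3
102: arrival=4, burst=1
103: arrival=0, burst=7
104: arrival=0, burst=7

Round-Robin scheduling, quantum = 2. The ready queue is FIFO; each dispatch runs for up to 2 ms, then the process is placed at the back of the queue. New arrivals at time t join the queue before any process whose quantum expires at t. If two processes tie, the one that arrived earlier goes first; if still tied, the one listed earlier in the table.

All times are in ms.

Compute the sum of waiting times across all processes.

52

Timeline: | 100 0-2 | 103 2-4 | 104 4-6 | 101 6-8 | 100 8-10 | 102 10-11 | 103 11-13 | 104 13-15 | 101 15-16 | 103 16-18 | 104 18-20 | 103 20-21 | 104 21-22 |
Completion: 100=10  101=16  102=11  103=21  104=22
Turnaround (C−A): 100=10  101=14  102=7  103=21  104=22
Waiting = turnaround − burst: 100=6, 101=11, 102=6, 103=14, 104=15
Total waiting = 6 + 11 + 6 + 14 + 15 = 52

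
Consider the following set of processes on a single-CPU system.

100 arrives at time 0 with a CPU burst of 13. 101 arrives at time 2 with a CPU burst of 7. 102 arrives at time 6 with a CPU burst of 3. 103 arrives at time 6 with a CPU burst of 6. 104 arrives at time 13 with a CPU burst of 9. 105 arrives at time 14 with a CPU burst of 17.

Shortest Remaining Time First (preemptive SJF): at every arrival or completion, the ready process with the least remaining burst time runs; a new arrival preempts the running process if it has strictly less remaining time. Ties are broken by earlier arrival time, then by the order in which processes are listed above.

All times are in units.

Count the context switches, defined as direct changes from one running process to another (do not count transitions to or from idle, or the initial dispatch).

Schedule: | 100 0-2 | 101 2-9 | 102 9-12 | 103 12-18 | 104 18-27 | 100 27-38 | 105 38-55 |
Completion: 100=38  101=9  102=12  103=18  104=27  105=55
Turnaround (C−A): 100=38  101=7  102=6  103=12  104=14  105=41

6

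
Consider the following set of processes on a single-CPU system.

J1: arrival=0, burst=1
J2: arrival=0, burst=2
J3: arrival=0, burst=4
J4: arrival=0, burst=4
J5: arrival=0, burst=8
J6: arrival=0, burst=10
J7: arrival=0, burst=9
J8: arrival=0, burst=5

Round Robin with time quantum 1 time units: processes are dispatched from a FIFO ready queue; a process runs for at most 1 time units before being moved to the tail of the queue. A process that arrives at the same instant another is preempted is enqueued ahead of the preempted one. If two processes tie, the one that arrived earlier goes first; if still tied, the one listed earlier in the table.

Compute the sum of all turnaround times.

Schedule: | J1 0-1 | J2 1-2 | J3 2-3 | J4 3-4 | J5 4-5 | J6 5-6 | J7 6-7 | J8 7-8 | J2 8-9 | J3 9-10 | J4 10-11 | J5 11-12 | J6 12-13 | J7 13-14 | J8 14-15 | J3 15-16 | J4 16-17 | J5 17-18 | J6 18-19 | J7 19-20 | J8 20-21 | J3 21-22 | J4 22-23 | J5 23-24 | J6 24-25 | J7 25-26 | J8 26-27 | J5 27-28 | J6 28-29 | J7 29-30 | J8 30-31 | J5 31-32 | J6 32-33 | J7 33-34 | J5 34-35 | J6 35-36 | J7 36-37 | J5 37-38 | J6 38-39 | J7 39-40 | J6 40-41 | J7 41-42 | J6 42-43 |
Completion: J1=1  J2=9  J3=22  J4=23  J5=38  J6=43  J7=42  J8=31
Turnaround (C−A): J1=1  J2=9  J3=22  J4=23  J5=38  J6=43  J7=42  J8=31
Turnaround = completion − arrival: J1=1, J2=9, J3=22, J4=23, J5=38, J6=43, J7=42, J8=31
Total turnaround = 1 + 9 + 22 + 23 + 38 + 43 + 42 + 31 = 209

209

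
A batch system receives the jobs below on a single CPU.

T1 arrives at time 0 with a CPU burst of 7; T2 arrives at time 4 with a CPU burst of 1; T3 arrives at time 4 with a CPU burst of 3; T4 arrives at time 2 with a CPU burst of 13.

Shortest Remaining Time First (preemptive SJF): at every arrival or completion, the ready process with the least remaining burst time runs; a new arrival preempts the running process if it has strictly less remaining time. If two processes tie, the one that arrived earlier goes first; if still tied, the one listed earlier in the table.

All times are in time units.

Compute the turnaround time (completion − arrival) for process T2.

1

Timeline: | T1 0-4 | T2 4-5 | T1 5-8 | T3 8-11 | T4 11-24 |
Completion: T1=8  T2=5  T3=11  T4=24
Turnaround (C−A): T1=8  T2=1  T3=7  T4=22
Turnaround(T2) = completion − arrival = 5 − 4 = 1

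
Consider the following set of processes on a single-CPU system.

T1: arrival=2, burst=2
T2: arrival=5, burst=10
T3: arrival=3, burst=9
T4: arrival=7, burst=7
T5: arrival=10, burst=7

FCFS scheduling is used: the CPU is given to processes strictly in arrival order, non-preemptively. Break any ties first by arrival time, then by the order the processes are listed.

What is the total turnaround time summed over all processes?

80

Gantt: | idle 0-2 | T1 2-4 | T3 4-13 | T2 13-23 | T4 23-30 | T5 30-37 |
Completion: T1=4  T2=23  T3=13  T4=30  T5=37
Turnaround (C−A): T1=2  T2=18  T3=10  T4=23  T5=27
Turnaround = completion − arrival: T1=2, T2=18, T3=10, T4=23, T5=27
Total turnaround = 2 + 18 + 10 + 23 + 27 = 80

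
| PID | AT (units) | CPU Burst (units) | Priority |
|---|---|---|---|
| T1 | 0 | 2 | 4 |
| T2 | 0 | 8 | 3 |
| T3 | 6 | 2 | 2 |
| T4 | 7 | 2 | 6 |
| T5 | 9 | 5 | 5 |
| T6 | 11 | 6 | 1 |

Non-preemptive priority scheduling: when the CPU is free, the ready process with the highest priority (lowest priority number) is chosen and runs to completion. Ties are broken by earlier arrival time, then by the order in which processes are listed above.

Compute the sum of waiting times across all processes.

Schedule: | T2 0-8 | T3 8-10 | T1 10-12 | T6 12-18 | T5 18-23 | T4 23-25 |
Completion: T1=12  T2=8  T3=10  T4=25  T5=23  T6=18
Waiting = turnaround − burst: T1=10, T2=0, T3=2, T4=16, T5=9, T6=1
Total waiting = 10 + 0 + 2 + 16 + 9 + 1 = 38

38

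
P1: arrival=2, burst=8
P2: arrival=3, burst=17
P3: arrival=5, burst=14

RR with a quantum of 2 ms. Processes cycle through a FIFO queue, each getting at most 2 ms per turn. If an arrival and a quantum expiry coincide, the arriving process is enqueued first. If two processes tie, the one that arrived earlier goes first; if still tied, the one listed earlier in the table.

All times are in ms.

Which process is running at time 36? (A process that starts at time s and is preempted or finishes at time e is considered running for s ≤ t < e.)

Schedule: | idle 0-2 | P1 2-4 | P2 4-6 | P1 6-8 | P3 8-10 | P2 10-12 | P1 12-14 | P3 14-16 | P2 16-18 | P1 18-20 | P3 20-22 | P2 22-24 | P3 24-26 | P2 26-28 | P3 28-30 | P2 30-32 | P3 32-34 | P2 34-36 | P3 36-38 | P2 38-41 |
Completion: P1=20  P2=41  P3=38
Turnaround (C−A): P1=18  P2=38  P3=33

P3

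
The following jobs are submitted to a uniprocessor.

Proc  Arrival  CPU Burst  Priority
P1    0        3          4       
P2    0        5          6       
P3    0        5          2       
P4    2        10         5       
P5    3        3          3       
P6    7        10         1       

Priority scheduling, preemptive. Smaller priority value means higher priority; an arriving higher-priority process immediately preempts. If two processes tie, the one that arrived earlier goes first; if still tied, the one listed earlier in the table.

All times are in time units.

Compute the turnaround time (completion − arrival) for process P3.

Gantt: | P3 0-5 | P5 5-7 | P6 7-17 | P5 17-18 | P1 18-21 | P4 21-31 | P2 31-36 |
Completion: P1=21  P2=36  P3=5  P4=31  P5=18  P6=17
Turnaround (C−A): P1=21  P2=36  P3=5  P4=29  P5=15  P6=10
Turnaround(P3) = completion − arrival = 5 − 0 = 5

5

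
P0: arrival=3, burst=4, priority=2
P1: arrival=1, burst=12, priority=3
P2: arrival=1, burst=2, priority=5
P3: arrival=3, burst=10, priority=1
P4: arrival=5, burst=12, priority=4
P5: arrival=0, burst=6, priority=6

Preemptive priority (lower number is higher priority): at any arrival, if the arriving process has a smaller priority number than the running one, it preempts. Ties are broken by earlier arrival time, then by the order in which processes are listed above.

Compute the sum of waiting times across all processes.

124

Schedule: | P5 0-1 | P1 1-3 | P3 3-13 | P0 13-17 | P1 17-27 | P4 27-39 | P2 39-41 | P5 41-46 |
Completion: P0=17  P1=27  P2=41  P3=13  P4=39  P5=46
Turnaround (C−A): P0=14  P1=26  P2=40  P3=10  P4=34  P5=46
Waiting = turnaround − burst: P0=10, P1=14, P2=38, P3=0, P4=22, P5=40
Total waiting = 10 + 14 + 38 + 0 + 22 + 40 = 124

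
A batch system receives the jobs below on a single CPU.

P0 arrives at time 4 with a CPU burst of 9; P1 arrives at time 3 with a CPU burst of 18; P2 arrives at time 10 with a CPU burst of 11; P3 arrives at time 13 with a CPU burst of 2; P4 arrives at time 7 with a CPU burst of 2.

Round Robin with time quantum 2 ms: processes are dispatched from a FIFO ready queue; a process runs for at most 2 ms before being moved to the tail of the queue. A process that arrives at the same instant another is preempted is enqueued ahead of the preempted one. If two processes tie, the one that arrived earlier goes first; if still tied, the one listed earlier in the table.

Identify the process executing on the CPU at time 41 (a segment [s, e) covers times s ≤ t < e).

Schedule: | idle 0-3 | P1 3-5 | P0 5-7 | P1 7-9 | P4 9-11 | P0 11-13 | P1 13-15 | P2 15-17 | P3 17-19 | P0 19-21 | P1 21-23 | P2 23-25 | P0 25-27 | P1 27-29 | P2 29-31 | P0 31-32 | P1 32-34 | P2 34-36 | P1 36-38 | P2 38-40 | P1 40-42 | P2 42-43 | P1 43-45 |
Completion: P0=32  P1=45  P2=43  P3=19  P4=11
Turnaround (C−A): P0=28  P1=42  P2=33  P3=6  P4=4

P1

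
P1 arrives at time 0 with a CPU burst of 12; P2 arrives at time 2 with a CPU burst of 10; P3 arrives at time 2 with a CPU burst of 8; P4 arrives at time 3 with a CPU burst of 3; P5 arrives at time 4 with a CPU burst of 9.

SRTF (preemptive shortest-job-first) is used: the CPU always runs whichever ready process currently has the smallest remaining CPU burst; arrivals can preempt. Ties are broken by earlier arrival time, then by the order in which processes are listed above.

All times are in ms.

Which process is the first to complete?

P4

Schedule: | P1 0-2 | P3 2-3 | P4 3-6 | P3 6-13 | P5 13-22 | P1 22-32 | P2 32-42 |
Completion: P1=32  P2=42  P3=13  P4=6  P5=22
Turnaround (C−A): P1=32  P2=40  P3=11  P4=3  P5=18
Finish order: P4 → P3 → P5 → P1 → P2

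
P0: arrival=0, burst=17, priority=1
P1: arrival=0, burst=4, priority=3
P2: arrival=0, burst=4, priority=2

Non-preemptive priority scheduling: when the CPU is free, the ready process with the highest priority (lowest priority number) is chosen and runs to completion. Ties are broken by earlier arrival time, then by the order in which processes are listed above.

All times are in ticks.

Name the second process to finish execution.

Schedule: | P0 0-17 | P2 17-21 | P1 21-25 |
Completion: P0=17  P1=25  P2=21
Finish order: P0 → P2 → P1

P2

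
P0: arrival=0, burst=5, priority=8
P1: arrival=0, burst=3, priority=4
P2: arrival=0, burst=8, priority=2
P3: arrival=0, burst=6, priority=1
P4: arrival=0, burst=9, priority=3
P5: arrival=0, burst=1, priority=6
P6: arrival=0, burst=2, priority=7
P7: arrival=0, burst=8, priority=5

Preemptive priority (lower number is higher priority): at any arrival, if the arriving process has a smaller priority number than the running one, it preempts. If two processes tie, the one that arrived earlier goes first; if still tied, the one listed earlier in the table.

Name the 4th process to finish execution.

P1

Gantt: | P3 0-6 | P2 6-14 | P4 14-23 | P1 23-26 | P7 26-34 | P5 34-35 | P6 35-37 | P0 37-42 |
Completion: P0=42  P1=26  P2=14  P3=6  P4=23  P5=35  P6=37  P7=34
Turnaround (C−A): P0=42  P1=26  P2=14  P3=6  P4=23  P5=35  P6=37  P7=34
Finish order: P3 → P2 → P4 → P1 → P7 → P5 → P6 → P0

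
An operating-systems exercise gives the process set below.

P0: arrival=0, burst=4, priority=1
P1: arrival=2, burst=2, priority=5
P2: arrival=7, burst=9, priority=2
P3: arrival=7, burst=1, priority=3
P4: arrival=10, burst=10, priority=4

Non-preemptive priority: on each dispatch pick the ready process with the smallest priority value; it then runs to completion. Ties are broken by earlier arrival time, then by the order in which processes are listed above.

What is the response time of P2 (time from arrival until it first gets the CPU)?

0

Timeline: | P0 0-4 | P1 4-6 | idle 6-7 | P2 7-16 | P3 16-17 | P4 17-27 |
Completion: P0=4  P1=6  P2=16  P3=17  P4=27
Response(P2) = first start − arrival = 7 − 7 = 0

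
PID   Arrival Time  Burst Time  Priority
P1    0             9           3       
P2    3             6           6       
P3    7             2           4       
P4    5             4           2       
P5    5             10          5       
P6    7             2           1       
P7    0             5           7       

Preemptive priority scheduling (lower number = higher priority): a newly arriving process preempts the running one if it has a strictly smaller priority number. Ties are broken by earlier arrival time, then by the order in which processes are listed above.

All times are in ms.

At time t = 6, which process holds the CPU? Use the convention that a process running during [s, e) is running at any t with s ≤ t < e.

P4

Timeline: | P1 0-5 | P4 5-7 | P6 7-9 | P4 9-11 | P1 11-15 | P3 15-17 | P5 17-27 | P2 27-33 | P7 33-38 |
Completion: P1=15  P2=33  P3=17  P4=11  P5=27  P6=9  P7=38
Turnaround (C−A): P1=15  P2=30  P3=10  P4=6  P5=22  P6=2  P7=38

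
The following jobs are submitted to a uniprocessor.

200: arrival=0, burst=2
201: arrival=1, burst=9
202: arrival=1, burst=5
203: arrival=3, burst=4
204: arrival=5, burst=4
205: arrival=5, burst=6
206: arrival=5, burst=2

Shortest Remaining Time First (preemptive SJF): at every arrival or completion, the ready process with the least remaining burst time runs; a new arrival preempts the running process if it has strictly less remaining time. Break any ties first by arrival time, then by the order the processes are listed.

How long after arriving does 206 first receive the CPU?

2

Gantt: | 200 0-2 | 202 2-7 | 206 7-9 | 203 9-13 | 204 13-17 | 205 17-23 | 201 23-32 |
Completion: 200=2  201=32  202=7  203=13  204=17  205=23  206=9
Turnaround (C−A): 200=2  201=31  202=6  203=10  204=12  205=18  206=4
Response(206) = first start − arrival = 7 − 5 = 2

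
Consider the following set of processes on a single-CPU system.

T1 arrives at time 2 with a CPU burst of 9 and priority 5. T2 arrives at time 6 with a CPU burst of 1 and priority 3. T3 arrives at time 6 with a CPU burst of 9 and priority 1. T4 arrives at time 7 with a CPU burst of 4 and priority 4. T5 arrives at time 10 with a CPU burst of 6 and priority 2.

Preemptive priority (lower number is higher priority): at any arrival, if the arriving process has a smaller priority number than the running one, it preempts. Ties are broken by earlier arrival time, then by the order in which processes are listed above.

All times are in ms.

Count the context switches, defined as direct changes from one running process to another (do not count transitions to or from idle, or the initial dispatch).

5

Schedule: | idle 0-2 | T1 2-6 | T3 6-15 | T5 15-21 | T2 21-22 | T4 22-26 | T1 26-31 |
Completion: T1=31  T2=22  T3=15  T4=26  T5=21
Turnaround (C−A): T1=29  T2=16  T3=9  T4=19  T5=11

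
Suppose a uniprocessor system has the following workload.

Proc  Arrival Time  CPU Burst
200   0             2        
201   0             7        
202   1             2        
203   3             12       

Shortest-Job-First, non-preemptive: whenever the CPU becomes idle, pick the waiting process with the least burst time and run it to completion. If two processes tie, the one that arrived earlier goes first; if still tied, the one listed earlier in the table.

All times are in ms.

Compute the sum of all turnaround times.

Schedule: | 200 0-2 | 202 2-4 | 201 4-11 | 203 11-23 |
Completion: 200=2  201=11  202=4  203=23
Turnaround (C−A): 200=2  201=11  202=3  203=20
Turnaround = completion − arrival: 200=2, 201=11, 202=3, 203=20
Total turnaround = 2 + 11 + 3 + 20 = 36

36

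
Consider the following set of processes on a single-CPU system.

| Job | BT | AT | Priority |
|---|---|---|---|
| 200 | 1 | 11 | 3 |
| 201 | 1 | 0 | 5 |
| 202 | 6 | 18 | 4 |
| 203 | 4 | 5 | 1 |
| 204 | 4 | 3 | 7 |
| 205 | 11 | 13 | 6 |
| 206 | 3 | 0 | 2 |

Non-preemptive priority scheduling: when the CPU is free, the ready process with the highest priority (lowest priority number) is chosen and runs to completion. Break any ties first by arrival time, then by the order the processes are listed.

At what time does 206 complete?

Schedule: | 206 0-3 | 201 3-4 | 204 4-8 | 203 8-12 | 200 12-13 | 205 13-24 | 202 24-30 |
Completion: 200=13  201=4  202=30  203=12  204=8  205=24  206=3
Turnaround (C−A): 200=2  201=4  202=12  203=7  204=5  205=11  206=3

3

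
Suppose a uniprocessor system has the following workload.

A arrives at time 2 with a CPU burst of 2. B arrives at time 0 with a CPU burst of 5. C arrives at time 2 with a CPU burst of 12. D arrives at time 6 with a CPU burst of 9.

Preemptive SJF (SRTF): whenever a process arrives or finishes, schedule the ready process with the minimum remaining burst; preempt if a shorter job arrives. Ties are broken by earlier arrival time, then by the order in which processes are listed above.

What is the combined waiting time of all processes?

17

Schedule: | B 0-2 | A 2-4 | B 4-7 | D 7-16 | C 16-28 |
Completion: A=4  B=7  C=28  D=16
Turnaround (C−A): A=2  B=7  C=26  D=10
Waiting = turnaround − burst: A=0, B=2, C=14, D=1
Total waiting = 0 + 2 + 14 + 1 = 17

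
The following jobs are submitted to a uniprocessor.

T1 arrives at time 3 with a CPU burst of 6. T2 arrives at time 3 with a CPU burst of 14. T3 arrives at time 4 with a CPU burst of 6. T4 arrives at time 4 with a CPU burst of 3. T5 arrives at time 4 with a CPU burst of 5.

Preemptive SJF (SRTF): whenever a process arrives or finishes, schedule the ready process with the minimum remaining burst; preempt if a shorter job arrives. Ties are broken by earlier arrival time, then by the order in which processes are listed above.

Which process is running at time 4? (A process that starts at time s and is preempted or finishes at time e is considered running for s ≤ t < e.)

Schedule: | idle 0-3 | T1 3-4 | T4 4-7 | T1 7-12 | T5 12-17 | T3 17-23 | T2 23-37 |
Completion: T1=12  T2=37  T3=23  T4=7  T5=17

T4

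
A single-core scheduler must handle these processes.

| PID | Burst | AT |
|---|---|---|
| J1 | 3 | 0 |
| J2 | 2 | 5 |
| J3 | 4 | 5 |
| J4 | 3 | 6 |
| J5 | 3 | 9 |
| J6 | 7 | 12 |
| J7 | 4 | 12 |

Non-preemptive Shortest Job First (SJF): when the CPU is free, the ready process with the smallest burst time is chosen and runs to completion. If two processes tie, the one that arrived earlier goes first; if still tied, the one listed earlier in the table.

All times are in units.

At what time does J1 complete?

3

Gantt: | J1 0-3 | idle 3-5 | J2 5-7 | J4 7-10 | J5 10-13 | J3 13-17 | J7 17-21 | J6 21-28 |
Completion: J1=3  J2=7  J3=17  J4=10  J5=13  J6=28  J7=21
Turnaround (C−A): J1=3  J2=2  J3=12  J4=4  J5=4  J6=16  J7=9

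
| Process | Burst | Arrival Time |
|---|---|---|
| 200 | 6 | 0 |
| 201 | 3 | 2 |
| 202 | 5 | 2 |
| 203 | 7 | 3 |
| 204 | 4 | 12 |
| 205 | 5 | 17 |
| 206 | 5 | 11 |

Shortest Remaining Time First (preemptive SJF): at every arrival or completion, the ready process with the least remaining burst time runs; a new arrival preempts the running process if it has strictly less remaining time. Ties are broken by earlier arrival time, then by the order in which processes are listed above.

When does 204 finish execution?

Gantt: | 200 0-2 | 201 2-5 | 200 5-9 | 202 9-14 | 204 14-18 | 206 18-23 | 205 23-28 | 203 28-35 |
Completion: 200=9  201=5  202=14  203=35  204=18  205=28  206=23
Turnaround (C−A): 200=9  201=3  202=12  203=32  204=6  205=11  206=12

18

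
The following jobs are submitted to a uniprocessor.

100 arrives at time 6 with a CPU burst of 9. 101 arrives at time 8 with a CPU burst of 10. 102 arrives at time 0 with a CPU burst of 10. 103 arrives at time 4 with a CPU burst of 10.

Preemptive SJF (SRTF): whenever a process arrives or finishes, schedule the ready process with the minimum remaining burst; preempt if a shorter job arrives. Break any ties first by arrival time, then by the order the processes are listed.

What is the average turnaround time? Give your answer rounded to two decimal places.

19.75

Gantt: | 102 0-10 | 100 10-19 | 103 19-29 | 101 29-39 |
Completion: 100=19  101=39  102=10  103=29
Turnaround times: 100=13, 101=31, 102=10, 103=25
Average turnaround = (13+31+10+25) / 4 = 79/4 = 19.75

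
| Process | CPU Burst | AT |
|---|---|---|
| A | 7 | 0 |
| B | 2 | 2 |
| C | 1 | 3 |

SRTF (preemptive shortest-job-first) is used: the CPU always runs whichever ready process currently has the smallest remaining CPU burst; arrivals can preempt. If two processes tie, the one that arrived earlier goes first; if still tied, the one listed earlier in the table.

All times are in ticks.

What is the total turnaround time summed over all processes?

Gantt: | A 0-2 | B 2-4 | C 4-5 | A 5-10 |
Completion: A=10  B=4  C=5
Turnaround (C−A): A=10  B=2  C=2
Turnaround = completion − arrival: A=10, B=2, C=2
Total turnaround = 10 + 2 + 2 = 14

14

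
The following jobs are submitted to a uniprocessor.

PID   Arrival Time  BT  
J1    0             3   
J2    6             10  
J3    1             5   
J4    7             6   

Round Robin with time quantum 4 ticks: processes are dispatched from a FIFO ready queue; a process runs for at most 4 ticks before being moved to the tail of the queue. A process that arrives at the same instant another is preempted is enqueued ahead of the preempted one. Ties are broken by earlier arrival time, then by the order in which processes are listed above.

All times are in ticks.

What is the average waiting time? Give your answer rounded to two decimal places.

Gantt: | J1 0-3 | J3 3-7 | J2 7-11 | J4 11-15 | J3 15-16 | J2 16-20 | J4 20-22 | J2 22-24 |
Completion: J1=3  J2=24  J3=16  J4=22
Waiting times: J1=0, J2=8, J3=10, J4=9
Average waiting = (0+8+10+9) / 4 = 27/4 = 6.75

6.75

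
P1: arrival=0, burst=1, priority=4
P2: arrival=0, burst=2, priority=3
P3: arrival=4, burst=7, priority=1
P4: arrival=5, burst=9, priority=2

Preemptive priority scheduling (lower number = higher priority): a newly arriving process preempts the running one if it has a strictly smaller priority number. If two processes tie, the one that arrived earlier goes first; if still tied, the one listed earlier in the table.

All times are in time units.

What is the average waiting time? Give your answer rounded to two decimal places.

2.00

Gantt: | P2 0-2 | P1 2-3 | idle 3-4 | P3 4-11 | P4 11-20 |
Completion: P1=3  P2=2  P3=11  P4=20
Waiting times: P1=2, P2=0, P3=0, P4=6
Average waiting = (2+0+0+6) / 4 = 8/4 = 2.00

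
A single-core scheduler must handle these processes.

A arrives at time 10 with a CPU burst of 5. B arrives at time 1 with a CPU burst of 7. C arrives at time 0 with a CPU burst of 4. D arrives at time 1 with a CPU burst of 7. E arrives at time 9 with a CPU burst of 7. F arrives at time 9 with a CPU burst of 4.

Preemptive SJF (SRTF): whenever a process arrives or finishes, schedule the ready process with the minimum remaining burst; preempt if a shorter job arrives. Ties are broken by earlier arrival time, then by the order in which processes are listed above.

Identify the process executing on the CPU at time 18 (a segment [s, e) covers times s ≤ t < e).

A

Timeline: | C 0-4 | B 4-11 | F 11-15 | A 15-20 | D 20-27 | E 27-34 |
Completion: A=20  B=11  C=4  D=27  E=34  F=15
Turnaround (C−A): A=10  B=10  C=4  D=26  E=25  F=6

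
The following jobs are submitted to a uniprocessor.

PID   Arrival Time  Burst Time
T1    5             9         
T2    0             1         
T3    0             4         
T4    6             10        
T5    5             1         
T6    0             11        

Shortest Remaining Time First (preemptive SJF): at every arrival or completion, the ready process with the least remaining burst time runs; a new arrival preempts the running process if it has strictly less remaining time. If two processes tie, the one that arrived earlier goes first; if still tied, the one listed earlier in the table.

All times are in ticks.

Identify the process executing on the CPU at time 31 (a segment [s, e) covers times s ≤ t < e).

Gantt: | T2 0-1 | T3 1-5 | T5 5-6 | T1 6-15 | T4 15-25 | T6 25-36 |
Completion: T1=15  T2=1  T3=5  T4=25  T5=6  T6=36
Turnaround (C−A): T1=10  T2=1  T3=5  T4=19  T5=1  T6=36

T6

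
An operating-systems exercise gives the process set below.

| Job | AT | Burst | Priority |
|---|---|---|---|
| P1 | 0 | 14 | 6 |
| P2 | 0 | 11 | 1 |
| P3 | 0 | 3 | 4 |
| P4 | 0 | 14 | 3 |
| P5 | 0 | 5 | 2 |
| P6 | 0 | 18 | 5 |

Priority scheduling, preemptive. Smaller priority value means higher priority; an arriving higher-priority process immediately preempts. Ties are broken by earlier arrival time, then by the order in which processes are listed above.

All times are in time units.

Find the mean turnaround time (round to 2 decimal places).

Schedule: | P2 0-11 | P5 11-16 | P4 16-30 | P3 30-33 | P6 33-51 | P1 51-65 |
Completion: P1=65  P2=11  P3=33  P4=30  P5=16  P6=51
Turnaround (C−A): P1=65  P2=11  P3=33  P4=30  P5=16  P6=51
Turnaround times: P1=65, P2=11, P3=33, P4=30, P5=16, P6=51
Average turnaround = (65+11+33+30+16+51) / 6 = 206/6 = 34.33

34.33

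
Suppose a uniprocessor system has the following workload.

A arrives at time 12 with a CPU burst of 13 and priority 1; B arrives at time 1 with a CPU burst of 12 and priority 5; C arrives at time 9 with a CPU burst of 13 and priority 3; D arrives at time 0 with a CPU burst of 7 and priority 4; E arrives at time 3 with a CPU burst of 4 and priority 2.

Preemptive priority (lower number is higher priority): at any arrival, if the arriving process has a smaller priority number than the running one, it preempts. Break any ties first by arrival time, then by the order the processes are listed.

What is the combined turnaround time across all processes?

Timeline: | D 0-3 | E 3-7 | D 7-9 | C 9-12 | A 12-25 | C 25-35 | D 35-37 | B 37-49 |
Completion: A=25  B=49  C=35  D=37  E=7
Turnaround (C−A): A=13  B=48  C=26  D=37  E=4
Turnaround = completion − arrival: A=13, B=48, C=26, D=37, E=4
Total turnaround = 13 + 48 + 26 + 37 + 4 = 128

128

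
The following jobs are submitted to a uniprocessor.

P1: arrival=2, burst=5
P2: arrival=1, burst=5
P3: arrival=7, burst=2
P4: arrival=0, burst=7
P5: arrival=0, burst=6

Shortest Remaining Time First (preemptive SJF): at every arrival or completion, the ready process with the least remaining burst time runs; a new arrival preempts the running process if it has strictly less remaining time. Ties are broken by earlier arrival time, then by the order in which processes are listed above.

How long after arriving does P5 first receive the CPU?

Timeline: | P5 0-6 | P2 6-7 | P3 7-9 | P2 9-13 | P1 13-18 | P4 18-25 |
Completion: P1=18  P2=13  P3=9  P4=25  P5=6
Response(P5) = first start − arrival = 0 − 0 = 0

0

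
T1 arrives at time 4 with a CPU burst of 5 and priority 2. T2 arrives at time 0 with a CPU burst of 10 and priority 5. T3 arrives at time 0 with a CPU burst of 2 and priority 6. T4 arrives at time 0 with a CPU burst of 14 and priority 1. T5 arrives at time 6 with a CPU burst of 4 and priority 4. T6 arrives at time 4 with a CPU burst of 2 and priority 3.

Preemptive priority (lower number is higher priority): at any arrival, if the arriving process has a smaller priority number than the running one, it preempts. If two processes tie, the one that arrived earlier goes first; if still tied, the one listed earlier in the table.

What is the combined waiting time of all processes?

Timeline: | T4 0-14 | T1 14-19 | T6 19-21 | T5 21-25 | T2 25-35 | T3 35-37 |
Completion: T1=19  T2=35  T3=37  T4=14  T5=25  T6=21
Turnaround (C−A): T1=15  T2=35  T3=37  T4=14  T5=19  T6=17
Waiting = turnaround − burst: T1=10, T2=25, T3=35, T4=0, T5=15, T6=15
Total waiting = 10 + 25 + 35 + 0 + 15 + 15 = 100

100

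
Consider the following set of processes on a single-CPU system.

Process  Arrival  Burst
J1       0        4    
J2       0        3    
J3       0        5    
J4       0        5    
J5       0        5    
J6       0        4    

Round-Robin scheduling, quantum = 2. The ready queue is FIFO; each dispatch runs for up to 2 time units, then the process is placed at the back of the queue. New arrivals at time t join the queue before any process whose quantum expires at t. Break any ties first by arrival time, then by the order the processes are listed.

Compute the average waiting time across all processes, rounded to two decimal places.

16.83

Schedule: | J1 0-2 | J2 2-4 | J3 4-6 | J4 6-8 | J5 8-10 | J6 10-12 | J1 12-14 | J2 14-15 | J3 15-17 | J4 17-19 | J5 19-21 | J6 21-23 | J3 23-24 | J4 24-25 | J5 25-26 |
Completion: J1=14  J2=15  J3=24  J4=25  J5=26  J6=23
Waiting times: J1=10, J2=12, J3=19, J4=20, J5=21, J6=19
Average waiting = (10+12+19+20+21+19) / 6 = 101/6 = 16.83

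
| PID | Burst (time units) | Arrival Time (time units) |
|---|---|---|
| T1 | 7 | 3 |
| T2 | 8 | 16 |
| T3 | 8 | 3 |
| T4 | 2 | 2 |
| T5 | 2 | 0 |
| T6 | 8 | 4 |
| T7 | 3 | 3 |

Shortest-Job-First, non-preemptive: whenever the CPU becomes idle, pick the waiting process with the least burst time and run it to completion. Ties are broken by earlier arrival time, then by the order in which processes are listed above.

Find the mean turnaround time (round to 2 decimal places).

Timeline: | T5 0-2 | T4 2-4 | T7 4-7 | T1 7-14 | T3 14-22 | T6 22-30 | T2 30-38 |
Completion: T1=14  T2=38  T3=22  T4=4  T5=2  T6=30  T7=7
Turnaround times: T1=11, T2=22, T3=19, T4=2, T5=2, T6=26, T7=4
Average turnaround = (11+22+19+2+2+26+4) / 7 = 86/7 = 12.29

12.29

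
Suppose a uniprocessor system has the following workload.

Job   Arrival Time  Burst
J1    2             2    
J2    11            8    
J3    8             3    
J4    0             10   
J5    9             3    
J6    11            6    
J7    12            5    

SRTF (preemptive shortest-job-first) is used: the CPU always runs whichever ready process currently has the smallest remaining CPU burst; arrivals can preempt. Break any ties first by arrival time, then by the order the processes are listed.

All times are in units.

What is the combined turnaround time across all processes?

Timeline: | J4 0-2 | J1 2-4 | J4 4-8 | J3 8-11 | J5 11-14 | J4 14-18 | J7 18-23 | J6 23-29 | J2 29-37 |
Completion: J1=4  J2=37  J3=11  J4=18  J5=14  J6=29  J7=23
Turnaround = completion − arrival: J1=2, J2=26, J3=3, J4=18, J5=5, J6=18, J7=11
Total turnaround = 2 + 26 + 3 + 18 + 5 + 18 + 11 = 83

83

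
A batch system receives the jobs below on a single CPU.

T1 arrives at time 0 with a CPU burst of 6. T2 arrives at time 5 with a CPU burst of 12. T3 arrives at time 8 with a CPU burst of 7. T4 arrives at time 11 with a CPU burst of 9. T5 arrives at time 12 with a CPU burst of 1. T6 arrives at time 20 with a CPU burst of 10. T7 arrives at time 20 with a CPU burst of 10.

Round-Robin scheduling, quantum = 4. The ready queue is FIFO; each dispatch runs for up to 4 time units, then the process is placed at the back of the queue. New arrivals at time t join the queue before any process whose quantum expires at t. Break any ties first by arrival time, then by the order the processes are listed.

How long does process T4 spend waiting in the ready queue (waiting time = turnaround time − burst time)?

Timeline: | T1 0-6 | T2 6-10 | T3 10-14 | T2 14-18 | T4 18-22 | T5 22-23 | T3 23-26 | T2 26-30 | T6 30-34 | T7 34-38 | T4 38-42 | T6 42-46 | T7 46-50 | T4 50-51 | T6 51-53 | T7 53-55 |
Completion: T1=6  T2=30  T3=26  T4=51  T5=23  T6=53  T7=55
Waiting(T4) = turnaround − burst = 40 − 9 = 31

31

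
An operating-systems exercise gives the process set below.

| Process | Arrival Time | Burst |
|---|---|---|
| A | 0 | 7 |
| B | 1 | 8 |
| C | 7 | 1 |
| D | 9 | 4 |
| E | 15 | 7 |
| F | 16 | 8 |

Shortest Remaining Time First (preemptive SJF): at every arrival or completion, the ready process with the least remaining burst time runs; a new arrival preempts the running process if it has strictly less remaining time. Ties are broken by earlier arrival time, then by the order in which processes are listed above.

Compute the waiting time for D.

0

Schedule: | A 0-7 | C 7-8 | B 8-9 | D 9-13 | B 13-20 | E 20-27 | F 27-35 |
Completion: A=7  B=20  C=8  D=13  E=27  F=35
Turnaround (C−A): A=7  B=19  C=1  D=4  E=12  F=19
Waiting(D) = turnaround − burst = 4 − 4 = 0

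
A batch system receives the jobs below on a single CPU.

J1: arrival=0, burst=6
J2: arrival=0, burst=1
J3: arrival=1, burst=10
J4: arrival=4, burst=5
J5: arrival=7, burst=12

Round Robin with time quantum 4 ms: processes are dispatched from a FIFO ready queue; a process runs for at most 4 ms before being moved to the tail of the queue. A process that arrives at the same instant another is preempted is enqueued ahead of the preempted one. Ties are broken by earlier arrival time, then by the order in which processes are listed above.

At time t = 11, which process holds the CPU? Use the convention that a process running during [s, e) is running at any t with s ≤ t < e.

Timeline: | J1 0-4 | J2 4-5 | J3 5-9 | J4 9-13 | J1 13-15 | J5 15-19 | J3 19-23 | J4 23-24 | J5 24-28 | J3 28-30 | J5 30-34 |
Completion: J1=15  J2=5  J3=30  J4=24  J5=34
Turnaround (C−A): J1=15  J2=5  J3=29  J4=20  J5=27

J4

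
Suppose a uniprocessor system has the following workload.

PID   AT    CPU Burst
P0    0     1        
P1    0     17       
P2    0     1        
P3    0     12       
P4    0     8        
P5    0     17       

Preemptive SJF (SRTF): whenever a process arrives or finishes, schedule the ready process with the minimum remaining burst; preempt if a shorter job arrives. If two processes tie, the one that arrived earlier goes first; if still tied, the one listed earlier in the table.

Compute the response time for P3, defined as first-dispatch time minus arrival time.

10

Timeline: | P0 0-1 | P2 1-2 | P4 2-10 | P3 10-22 | P1 22-39 | P5 39-56 |
Completion: P0=1  P1=39  P2=2  P3=22  P4=10  P5=56
Turnaround (C−A): P0=1  P1=39  P2=2  P3=22  P4=10  P5=56
Response(P3) = first start − arrival = 10 − 0 = 10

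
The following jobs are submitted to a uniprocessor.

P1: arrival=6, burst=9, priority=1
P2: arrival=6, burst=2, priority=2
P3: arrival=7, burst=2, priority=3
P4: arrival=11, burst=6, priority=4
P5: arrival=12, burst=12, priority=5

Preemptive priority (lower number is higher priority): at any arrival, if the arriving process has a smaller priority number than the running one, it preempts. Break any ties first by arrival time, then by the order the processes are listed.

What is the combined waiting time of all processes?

40

Schedule: | idle 0-6 | P1 6-15 | P2 15-17 | P3 17-19 | P4 19-25 | P5 25-37 |
Completion: P1=15  P2=17  P3=19  P4=25  P5=37
Turnaround (C−A): P1=9  P2=11  P3=12  P4=14  P5=25
Waiting = turnaround − burst: P1=0, P2=9, P3=10, P4=8, P5=13
Total waiting = 0 + 9 + 10 + 8 + 13 = 40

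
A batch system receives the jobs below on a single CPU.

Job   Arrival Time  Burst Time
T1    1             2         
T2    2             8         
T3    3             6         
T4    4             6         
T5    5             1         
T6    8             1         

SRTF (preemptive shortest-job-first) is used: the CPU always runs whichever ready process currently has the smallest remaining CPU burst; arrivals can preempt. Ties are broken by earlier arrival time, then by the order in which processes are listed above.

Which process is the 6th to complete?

Gantt: | idle 0-1 | T1 1-3 | T3 3-5 | T5 5-6 | T3 6-8 | T6 8-9 | T3 9-11 | T4 11-17 | T2 17-25 |
Completion: T1=3  T2=25  T3=11  T4=17  T5=6  T6=9
Turnaround (C−A): T1=2  T2=23  T3=8  T4=13  T5=1  T6=1
Finish order: T1 → T5 → T6 → T3 → T4 → T2

T2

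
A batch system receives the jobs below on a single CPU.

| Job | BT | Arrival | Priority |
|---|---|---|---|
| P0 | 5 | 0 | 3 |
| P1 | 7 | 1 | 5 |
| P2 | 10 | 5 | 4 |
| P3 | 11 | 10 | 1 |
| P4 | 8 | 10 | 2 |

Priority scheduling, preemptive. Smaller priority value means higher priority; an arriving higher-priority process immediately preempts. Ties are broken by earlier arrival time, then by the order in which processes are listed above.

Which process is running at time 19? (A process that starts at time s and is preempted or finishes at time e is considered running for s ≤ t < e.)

Timeline: | P0 0-5 | P2 5-10 | P3 10-21 | P4 21-29 | P2 29-34 | P1 34-41 |
Completion: P0=5  P1=41  P2=34  P3=21  P4=29
Turnaround (C−A): P0=5  P1=40  P2=29  P3=11  P4=19

P3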